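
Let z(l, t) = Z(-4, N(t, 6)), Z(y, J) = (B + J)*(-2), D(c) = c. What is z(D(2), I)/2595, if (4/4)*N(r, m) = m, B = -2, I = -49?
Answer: -8/2595 ≈ -0.0030829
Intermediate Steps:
N(r, m) = m
Z(y, J) = 4 - 2*J (Z(y, J) = (-2 + J)*(-2) = 4 - 2*J)
z(l, t) = -8 (z(l, t) = 4 - 2*6 = 4 - 12 = -8)
z(D(2), I)/2595 = -8/2595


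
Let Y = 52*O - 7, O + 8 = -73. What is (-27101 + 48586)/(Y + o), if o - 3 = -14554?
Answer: -4297/3754 ≈ -1.1446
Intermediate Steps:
O = -81 (O = -8 - 73 = -81)
o = -14551 (o = 3 - 14554 = -14551)
Y = -4219 (Y = 52*(-81) - 7 = -4212 - 7 = -4219)
(-27101 + 48586)/(Y + o) = (-27101 + 48586)/(-4219 - 14551) = 21485/(-18770) = 21485*(-1/18770) = -4297/3754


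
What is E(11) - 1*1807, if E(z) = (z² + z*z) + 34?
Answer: -1531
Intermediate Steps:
E(z) = 34 + 2*z² (E(z) = (z² + z²) + 34 = 2*z² + 34 = 34 + 2*z²)
E(11) - 1*1807 = (34 + 2*11²) - 1*1807 = (34 + 2*121) - 1807 = (34 + 242) - 1807 = 276 - 1807 = -1531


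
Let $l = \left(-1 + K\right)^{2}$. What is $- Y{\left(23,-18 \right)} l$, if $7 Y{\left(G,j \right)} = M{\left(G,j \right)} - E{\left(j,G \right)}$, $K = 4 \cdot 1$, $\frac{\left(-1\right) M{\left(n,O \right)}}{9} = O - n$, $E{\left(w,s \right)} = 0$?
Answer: $- \frac{3321}{7} \approx -474.43$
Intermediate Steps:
$M{\left(n,O \right)} = - 9 O + 9 n$ ($M{\left(n,O \right)} = - 9 \left(O - n\right) = - 9 O + 9 n$)
$K = 4$
$Y{\left(G,j \right)} = - \frac{9 j}{7} + \frac{9 G}{7}$ ($Y{\left(G,j \right)} = \frac{\left(- 9 j + 9 G\right) - 0}{7} = \frac{\left(- 9 j + 9 G\right) + 0}{7} = \frac{- 9 j + 9 G}{7} = - \frac{9 j}{7} + \frac{9 G}{7}$)
$l = 9$ ($l = \left(-1 + 4\right)^{2} = 3^{2} = 9$)
$- Y{\left(23,-18 \right)} l = - (\left(- \frac{9}{7}\right) \left(-18\right) + \frac{9}{7} \cdot 23) 9 = - (\frac{162}{7} + \frac{207}{7}) 9 = \left(-1\right) \frac{369}{7} \cdot 9 = \left(- \frac{369}{7}\right) 9 = - \frac{3321}{7}$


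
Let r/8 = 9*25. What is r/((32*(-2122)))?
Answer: -225/8488 ≈ -0.026508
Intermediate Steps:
r = 1800 (r = 8*(9*25) = 8*225 = 1800)
r/((32*(-2122))) = 1800/((32*(-2122))) = 1800/(-67904) = 1800*(-1/67904) = -225/8488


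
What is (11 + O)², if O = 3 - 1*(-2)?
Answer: 256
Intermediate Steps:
O = 5 (O = 3 + 2 = 5)
(11 + O)² = (11 + 5)² = 16² = 256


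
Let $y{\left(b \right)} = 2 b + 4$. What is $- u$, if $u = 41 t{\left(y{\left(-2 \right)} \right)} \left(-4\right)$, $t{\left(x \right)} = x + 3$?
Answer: $492$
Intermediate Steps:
$y{\left(b \right)} = 4 + 2 b$
$t{\left(x \right)} = 3 + x$
$u = -492$ ($u = 41 \left(3 + \left(4 + 2 \left(-2\right)\right)\right) \left(-4\right) = 41 \left(3 + \left(4 - 4\right)\right) \left(-4\right) = 41 \left(3 + 0\right) \left(-4\right) = 41 \cdot 3 \left(-4\right) = 41 \left(-12\right) = -492$)
$- u = \left(-1\right) \left(-492\right) = 492$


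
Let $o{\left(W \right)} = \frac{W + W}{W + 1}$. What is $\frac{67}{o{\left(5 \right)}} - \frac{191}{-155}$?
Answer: $\frac{6422}{155} \approx 41.432$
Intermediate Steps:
$o{\left(W \right)} = \frac{2 W}{1 + W}$
$\frac{67}{o{\left(5 \right)}} - \frac{191}{-155} = \frac{67}{2 \cdot 5 \frac{1}{1 + 5}} - \frac{191}{-155} = \frac{67}{2 \cdot 5 \cdot \frac{1}{6}} - - \frac{191}{155} = \frac{67}{2 \cdot 5 \cdot \frac{1}{6}} + \frac{191}{155} = \frac{67}{\frac{5}{3}} + \frac{191}{155} = 67 \cdot \frac{3}{5} + \frac{191}{155} = \frac{201}{5} + \frac{191}{155} = \frac{6422}{155}$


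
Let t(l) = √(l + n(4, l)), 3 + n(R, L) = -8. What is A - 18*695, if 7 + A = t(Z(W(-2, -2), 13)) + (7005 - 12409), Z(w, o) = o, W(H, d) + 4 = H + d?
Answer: -17921 + √2 ≈ -17920.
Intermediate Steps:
W(H, d) = -4 + H + d (W(H, d) = -4 + (H + d) = -4 + H + d)
n(R, L) = -11 (n(R, L) = -3 - 8 = -11)
t(l) = √(-11 + l) (t(l) = √(l - 11) = √(-11 + l))
A = -5411 + √2 (A = -7 + (√(-11 + 13) + (7005 - 12409)) = -7 + (√2 - 5404) = -7 + (-5404 + √2) = -5411 + √2 ≈ -5409.6)
A - 18*695 = (-5411 + √2) - 18*695 = (-5411 + √2) - 1*12510 = (-5411 + √2) - 12510 = -17921 + √2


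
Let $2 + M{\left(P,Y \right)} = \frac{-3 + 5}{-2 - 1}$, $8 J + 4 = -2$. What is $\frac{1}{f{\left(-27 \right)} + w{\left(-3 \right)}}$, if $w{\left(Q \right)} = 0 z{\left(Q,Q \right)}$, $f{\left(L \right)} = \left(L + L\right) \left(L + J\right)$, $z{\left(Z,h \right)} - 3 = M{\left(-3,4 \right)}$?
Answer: $\frac{2}{2997} \approx 0.00066733$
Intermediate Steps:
$J = - \frac{3}{4}$ ($J = - \frac{1}{2} + \frac{1}{8} \left(-2\right) = - \frac{1}{2} - \frac{1}{4} = - \frac{3}{4} \approx -0.75$)
$M{\left(P,Y \right)} = - \frac{8}{3}$ ($M{\left(P,Y \right)} = -2 + \frac{-3 + 5}{-2 - 1} = -2 + \frac{2}{-3} = -2 + 2 \left(- \frac{1}{3}\right) = -2 - \frac{2}{3} = - \frac{8}{3}$)
$z{\left(Z,h \right)} = \frac{1}{3}$ ($z{\left(Z,h \right)} = 3 - \frac{8}{3} = \frac{1}{3}$)
$f{\left(L \right)} = 2 L \left(- \frac{3}{4} + L\right)$ ($f{\left(L \right)} = \left(L + L\right) \left(L - \frac{3}{4}\right) = 2 L \left(- \frac{3}{4} + L\right)$)
$w{\left(Q \right)} = 0$ ($w{\left(Q \right)} = 0 \cdot \frac{1}{3} = 0$)
$\frac{1}{f{\left(-27 \right)} + w{\left(-3 \right)}} = \frac{1}{\frac{1}{2} \left(-27\right) \left(-3 + 4 \left(-27\right)\right) + 0} = \frac{1}{\frac{1}{2} \left(-27\right) \left(-3 - 108\right) + 0} = \frac{1}{\frac{1}{2} \left(-27\right) \left(-111\right) + 0} = \frac{1}{\frac{2997}{2} + 0} = \frac{1}{\frac{2997}{2}} = \frac{2}{2997}$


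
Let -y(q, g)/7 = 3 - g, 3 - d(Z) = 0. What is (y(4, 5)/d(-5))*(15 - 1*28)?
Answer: -182/3 ≈ -60.667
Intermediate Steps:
d(Z) = 3 (d(Z) = 3 - 1*0 = 3 + 0 = 3)
y(q, g) = -21 + 7*g (y(q, g) = -7*(3 - g) = -21 + 7*g)
(y(4, 5)/d(-5))*(15 - 1*28) = ((-21 + 7*5)/3)*(15 - 1*28) = ((-21 + 35)*(1/3))*(15 - 28) = (14*(1/3))*(-13) = (14/3)*(-13) = -182/3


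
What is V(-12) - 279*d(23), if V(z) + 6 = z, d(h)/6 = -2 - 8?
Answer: 16722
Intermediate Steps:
d(h) = -60 (d(h) = 6*(-2 - 8) = 6*(-10) = -60)
V(z) = -6 + z
V(-12) - 279*d(23) = (-6 - 12) - 279*(-60) = -18 + 16740 = 16722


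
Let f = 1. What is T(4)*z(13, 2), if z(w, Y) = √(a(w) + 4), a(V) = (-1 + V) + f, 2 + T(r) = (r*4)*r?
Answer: 62*√17 ≈ 255.63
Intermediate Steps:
T(r) = -2 + 4*r² (T(r) = -2 + (r*4)*r = -2 + (4*r)*r = -2 + 4*r²)
a(V) = V (a(V) = (-1 + V) + 1 = V)
z(w, Y) = √(4 + w) (z(w, Y) = √(w + 4) = √(4 + w))
T(4)*z(13, 2) = (-2 + 4*4²)*√(4 + 13) = (-2 + 4*16)*√17 = (-2 + 64)*√17 = 62*√17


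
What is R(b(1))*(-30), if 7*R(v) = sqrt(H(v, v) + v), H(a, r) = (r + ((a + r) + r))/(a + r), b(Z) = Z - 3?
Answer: 0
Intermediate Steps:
b(Z) = -3 + Z
H(a, r) = (a + 3*r)/(a + r) (H(a, r) = (r + (a + 2*r))/(a + r) = (a + 3*r)/(a + r))
R(v) = sqrt(2 + v)/7 (R(v) = sqrt((v + 3*v)/(v + v) + v)/7 = sqrt((4*v)/((2*v)) + v)/7 = sqrt((1/(2*v))*(4*v) + v)/7 = sqrt(2 + v)/7)
R(b(1))*(-30) = (sqrt(2 + (-3 + 1))/7)*(-30) = (sqrt(2 - 2)/7)*(-30) = (sqrt(0)/7)*(-30) = ((1/7)*0)*(-30) = 0*(-30) = 0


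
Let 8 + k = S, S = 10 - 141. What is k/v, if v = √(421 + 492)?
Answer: -139*√913/913 ≈ -4.6002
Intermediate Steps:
v = √913 ≈ 30.216
S = -131
k = -139 (k = -8 - 131 = -139)
k/v = -139*√913/913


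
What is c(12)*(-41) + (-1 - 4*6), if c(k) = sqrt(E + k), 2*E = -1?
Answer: -25 - 41*sqrt(46)/2 ≈ -164.04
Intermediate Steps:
E = -1/2 (E = (1/2)*(-1) = -1/2 ≈ -0.50000)
c(k) = sqrt(-1/2 + k)
c(12)*(-41) + (-1 - 4*6) = (sqrt(-2 + 4*12)/2)*(-41) + (-1 - 4*6) = (sqrt(-2 + 48)/2)*(-41) + (-1 - 24) = (sqrt(46)/2)*(-41) - 25 = -41*sqrt(46)/2 - 25 = -25 - 41*sqrt(46)/2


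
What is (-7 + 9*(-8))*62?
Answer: -4898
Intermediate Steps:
(-7 + 9*(-8))*62 = (-7 - 72)*62 = -79*62 = -4898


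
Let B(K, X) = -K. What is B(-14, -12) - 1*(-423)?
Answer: 437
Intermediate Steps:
B(-14, -12) - 1*(-423) = -1*(-14) - 1*(-423) = 14 + 423 = 437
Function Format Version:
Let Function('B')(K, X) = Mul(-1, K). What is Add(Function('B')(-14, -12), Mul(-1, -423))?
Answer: 437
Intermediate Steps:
Add(Function('B')(-14, -12), Mul(-1, -423)) = Add(Mul(-1, -14), Mul(-1, -423)) = Add(14, 423) = 437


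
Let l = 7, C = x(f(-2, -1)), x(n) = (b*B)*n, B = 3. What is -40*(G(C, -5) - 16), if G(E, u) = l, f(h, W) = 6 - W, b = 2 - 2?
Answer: 360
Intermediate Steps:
b = 0
x(n) = 0 (x(n) = (0*3)*n = 0*n = 0)
C = 0
G(E, u) = 7
-40*(G(C, -5) - 16) = -40*(7 - 16) = -40*(-9) = 360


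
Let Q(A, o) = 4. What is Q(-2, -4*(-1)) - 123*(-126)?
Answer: 15502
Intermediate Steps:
Q(-2, -4*(-1)) - 123*(-126) = 4 - 123*(-126) = 4 + 15498 = 15502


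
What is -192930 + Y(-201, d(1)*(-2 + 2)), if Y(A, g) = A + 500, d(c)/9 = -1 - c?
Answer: -192631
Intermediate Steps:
d(c) = -9 - 9*c (d(c) = 9*(-1 - c) = -9 - 9*c)
Y(A, g) = 500 + A
-192930 + Y(-201, d(1)*(-2 + 2)) = -192930 + (500 - 201) = -192930 + 299 = -192631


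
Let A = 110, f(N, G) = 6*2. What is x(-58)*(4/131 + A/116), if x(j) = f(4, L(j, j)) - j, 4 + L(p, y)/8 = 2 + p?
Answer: 260295/3799 ≈ 68.517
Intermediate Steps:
L(p, y) = -16 + 8*p (L(p, y) = -32 + 8*(2 + p) = -32 + (16 + 8*p) = -16 + 8*p)
f(N, G) = 12
x(j) = 12 - j
x(-58)*(4/131 + A/116) = (12 - 1*(-58))*(4/131 + 110/116) = (12 + 58)*(4*(1/131) + 110*(1/116)) = 70*(4/131 + 55/58) = 70*(7437/7598) = 260295/3799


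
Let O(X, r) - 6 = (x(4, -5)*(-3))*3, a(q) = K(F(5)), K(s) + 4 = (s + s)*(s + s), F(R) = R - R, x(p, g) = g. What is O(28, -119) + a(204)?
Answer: 47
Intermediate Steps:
F(R) = 0
K(s) = -4 + 4*s**2 (K(s) = -4 + (s + s)*(s + s) = -4 + (2*s)*(2*s) = -4 + 4*s**2)
a(q) = -4 (a(q) = -4 + 4*0**2 = -4 + 4*0 = -4 + 0 = -4)
O(X, r) = 51 (O(X, r) = 6 - 5*(-3)*3 = 6 + 15*3 = 6 + 45 = 51)
O(28, -119) + a(204) = 51 - 4 = 47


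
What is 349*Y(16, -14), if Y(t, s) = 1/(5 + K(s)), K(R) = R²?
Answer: 349/201 ≈ 1.7363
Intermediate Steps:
Y(t, s) = 1/(5 + s²)
349*Y(16, -14) = 349/(5 + (-14)²) = 349/(5 + 196) = 349/201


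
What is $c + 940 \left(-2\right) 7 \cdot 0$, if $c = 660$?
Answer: $660$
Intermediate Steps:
$c + 940 \left(-2\right) 7 \cdot 0 = 660 + 940 \left(-2\right) 7 \cdot 0 = 660 + 940 \left(\left(-14\right) 0\right) = 660 + 940 \cdot 0 = 660 + 0 = 660$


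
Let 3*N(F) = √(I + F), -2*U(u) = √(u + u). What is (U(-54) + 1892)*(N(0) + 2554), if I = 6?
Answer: (1892 - 3*I*√3)*(7662 + √6)/3 ≈ 4.8337e+6 - 13275.0*I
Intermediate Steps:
U(u) = -√2*√u/2 (U(u) = -√(u + u)/2 = -√2*√u/2)
N(F) = √(6 + F)/3
(U(-54) + 1892)*(N(0) + 2554) = (-√2*√(-54)/2 + 1892)*(√(6 + 0)/3 + 2554) = (-√2*3*I*√6/2 + 1892)*(√6/3 + 2554) = (-3*I*√3 + 1892)*(2554 + √6/3) = (1892 - 3*I*√3)*(2554 + √6/3)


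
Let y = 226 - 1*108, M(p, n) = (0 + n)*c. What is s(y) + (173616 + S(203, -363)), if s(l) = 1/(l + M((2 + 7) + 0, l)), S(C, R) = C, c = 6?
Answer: 143574495/826 ≈ 1.7382e+5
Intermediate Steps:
M(p, n) = 6*n (M(p, n) = (0 + n)*6 = n*6 = 6*n)
y = 118 (y = 226 - 108 = 118)
s(l) = 1/(7*l) (s(l) = 1/(l + 6*l) = 1/(7*l))
s(y) + (173616 + S(203, -363)) = (1/7)/118 + (173616 + 203) = (1/7)*(1/118) + 173819 = 1/826 + 173819 = 143574495/826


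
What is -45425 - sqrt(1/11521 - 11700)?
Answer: -45425 - I*sqrt(1552981248179)/11521 ≈ -45425.0 - 108.17*I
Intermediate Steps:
-45425 - sqrt(1/11521 - 11700) = -45425 - sqrt(-134795699/11521) = -45425 - I*sqrt(1552981248179)/11521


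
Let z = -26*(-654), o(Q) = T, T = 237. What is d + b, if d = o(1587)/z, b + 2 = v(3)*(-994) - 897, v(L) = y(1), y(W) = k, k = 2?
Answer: -16363437/5668 ≈ -2887.0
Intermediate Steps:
o(Q) = 237
z = 17004
y(W) = 2
v(L) = 2
b = -2887 (b = -2 + (2*(-994) - 897) = -2 + (-1988 - 897) = -2 - 2885 = -2887)
d = 79/5668 (d = 237/17004 = 237*(1/17004) = 79/5668 ≈ 0.013938)
d + b = 79/5668 - 2887 = -16363437/5668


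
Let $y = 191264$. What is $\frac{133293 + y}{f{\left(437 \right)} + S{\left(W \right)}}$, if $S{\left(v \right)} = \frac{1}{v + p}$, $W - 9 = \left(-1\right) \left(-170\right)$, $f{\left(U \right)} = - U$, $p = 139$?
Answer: $- \frac{103209126}{138965} \approx -742.7$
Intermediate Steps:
$W = 179$ ($W = 9 - -170 = 9 + 170 = 179$)
$S{\left(v \right)} = \frac{1}{139 + v}$ ($S{\left(v \right)} = \frac{1}{v + 139} = \frac{1}{139 + v}$)
$\frac{133293 + y}{f{\left(437 \right)} + S{\left(W \right)}} = \frac{133293 + 191264}{\left(-1\right) 437 + \frac{1}{139 + 179}} = \frac{324557}{-437 + \frac{1}{318}} = \frac{324557}{- \frac{138965}{318}} = 324557 \left(- \frac{318}{138965}\right) = - \frac{103209126}{138965}$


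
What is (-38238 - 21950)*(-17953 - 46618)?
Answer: 3886399348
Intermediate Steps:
(-38238 - 21950)*(-17953 - 46618) = -60188*(-64571) = 3886399348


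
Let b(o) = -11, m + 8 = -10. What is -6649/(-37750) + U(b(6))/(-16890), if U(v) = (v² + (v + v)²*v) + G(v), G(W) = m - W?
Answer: 30897911/63759750 ≈ 0.48460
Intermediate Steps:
m = -18 (m = -8 - 10 = -18)
G(W) = -18 - W
U(v) = -18 + v² - v + 4*v³ (U(v) = (v² + (v + v)²*v) + (-18 - v) = (v² + (2*v)²*v) + (-18 - v) = (v² + (4*v²)*v) + (-18 - v) = (v² + 4*v³) + (-18 - v) = -18 + v² - v + 4*v³)
-6649/(-37750) + U(b(6))/(-16890) = -6649/(-37750) + (-18 + (-11)² - 1*(-11) + 4*(-11)³)/(-16890) = -6649*(-1/37750) + (-18 + 121 + 11 + 4*(-1331))*(-1/16890) = 6649/37750 + (-18 + 121 + 11 - 5324)*(-1/16890) = 6649/37750 - 5210*(-1/16890) = 6649/37750 + 521/1689 = 30897911/63759750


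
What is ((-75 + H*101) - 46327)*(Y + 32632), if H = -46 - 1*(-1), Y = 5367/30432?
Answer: -16864516544759/10144 ≈ -1.6625e+9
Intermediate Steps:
Y = 1789/10144 (Y = 5367*(1/30432) = 1789/10144 ≈ 0.17636)
H = -45 (H = -46 + 1 = -45)
((-75 + H*101) - 46327)*(Y + 32632) = ((-75 - 45*101) - 46327)*(1789/10144 + 32632) = ((-75 - 4545) - 46327)*(331020797/10144) = (-4620 - 46327)*(331020797/10144) = -50947*331020797/10144 = -16864516544759/10144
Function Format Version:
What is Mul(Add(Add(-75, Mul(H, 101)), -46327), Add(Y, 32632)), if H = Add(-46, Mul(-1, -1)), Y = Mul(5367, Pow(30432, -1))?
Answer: Rational(-16864516544759, 10144) ≈ -1.6625e+9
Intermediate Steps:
Y = Rational(1789, 10144) (Y = Mul(5367, Rational(1, 30432)) = Rational(1789, 10144) ≈ 0.17636)
H = -45 (H = Add(-46, 1) = -45)
Mul(Add(Add(-75, Mul(H, 101)), -46327), Add(Y, 32632)) = Mul(Add(Add(-75, Mul(-45, 101)), -46327), Add(Rational(1789, 10144), 32632)) = Mul(Add(Add(-75, -4545), -46327), Rational(331020797, 10144)) = Mul(Add(-4620, -46327), Rational(331020797, 10144)) = Mul(-50947, Rational(331020797, 10144)) = Rational(-16864516544759, 10144)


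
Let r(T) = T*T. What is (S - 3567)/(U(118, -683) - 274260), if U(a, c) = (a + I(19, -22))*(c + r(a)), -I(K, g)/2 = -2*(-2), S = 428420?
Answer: 424853/1182250 ≈ 0.35936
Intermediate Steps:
I(K, g) = -8 (I(K, g) = -(-4)*(-2) = -2*4 = -8)
r(T) = T**2
U(a, c) = (-8 + a)*(c + a**2) (U(a, c) = (a - 8)*(c + a**2) = (-8 + a)*(c + a**2))
(S - 3567)/(U(118, -683) - 274260) = (428420 - 3567)/((118**3 - 8*(-683) - 8*118**2 + 118*(-683)) - 274260) = 424853/((1643032 + 5464 - 8*13924 - 80594) - 274260) = 424853/((1643032 + 5464 - 111392 - 80594) - 274260) = 424853/(1456510 - 274260) = 424853/1182250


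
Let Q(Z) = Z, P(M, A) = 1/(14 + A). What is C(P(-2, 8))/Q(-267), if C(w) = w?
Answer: -1/5874 ≈ -0.00017024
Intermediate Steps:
C(P(-2, 8))/Q(-267) = 1/((14 + 8)*(-267)) = -1/267/22 = (1/22)*(-1/267) = -1/5874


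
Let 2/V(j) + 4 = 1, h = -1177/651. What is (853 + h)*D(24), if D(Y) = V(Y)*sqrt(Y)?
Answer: -2216504*sqrt(6)/1953 ≈ -2780.0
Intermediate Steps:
h = -1177/651 (h = -1177*1/651 = -1177/651 ≈ -1.8080)
V(j) = -2/3 (V(j) = 2/(-4 + 1) = 2/(-3) = 2*(-1/3) = -2/3)
D(Y) = -2*sqrt(Y)/3
(853 + h)*D(24) = (853 - 1177/651)*(-4*sqrt(6)/3) = 554126*(-4*sqrt(6)/3)/651 = -2216504*sqrt(6)/1953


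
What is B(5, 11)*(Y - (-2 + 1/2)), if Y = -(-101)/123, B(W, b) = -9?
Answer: -1713/82 ≈ -20.890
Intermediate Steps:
Y = 101/123 (Y = -(-101)/123 = -1*(-101/123) = 101/123 ≈ 0.82114)
B(5, 11)*(Y - (-2 + 1/2)) = -9*(101/123 - (-2 + 1/2)) = -9*(101/123 - 1*(-3/2)) = -9*(101/123 + 3/2) = -9*571/246 = -1713/82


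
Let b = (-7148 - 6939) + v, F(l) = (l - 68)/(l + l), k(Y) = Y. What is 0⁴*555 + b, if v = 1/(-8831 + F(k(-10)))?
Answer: -1243473587/88271 ≈ -14087.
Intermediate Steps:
F(l) = (-68 + l)/(2*l) (F(l) = (-68 + l)/((2*l)) = (-68 + l)*(1/(2*l)) = (-68 + l)/(2*l))
v = -10/88271 (v = 1/(-8831 + (½)*(-68 - 10)/(-10)) = 1/(-8831 + (½)*(-⅒)*(-78)) = 1/(-8831 + 39/10) = 1/(-88271/10) = -10/88271 ≈ -0.00011329)
b = -1243473587/88271 (b = (-7148 - 6939) - 10/88271 = -14087 - 10/88271 = -1243473587/88271 ≈ -14087.)
0⁴*555 + b = 0⁴*555 - 1243473587/88271 = 0*555 - 1243473587/88271 = 0 - 1243473587/88271 = -1243473587/88271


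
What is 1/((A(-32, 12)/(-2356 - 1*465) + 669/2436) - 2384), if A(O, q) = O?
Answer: -327236/780037043 ≈ -0.00041951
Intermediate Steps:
1/((A(-32, 12)/(-2356 - 1*465) + 669/2436) - 2384) = 1/((-32/(-2356 - 1*465) + 669/2436) - 2384) = 1/((-32/(-2356 - 465) + 669*(1/2436)) - 2384) = 1/((-32/(-2821) + 223/812) - 2384) = 1/((-32*(-1/2821) + 223/812) - 2384) = 1/((32/2821 + 223/812) - 2384) = 1/(93581/327236 - 2384) = 1/(-780037043/327236) = -327236/780037043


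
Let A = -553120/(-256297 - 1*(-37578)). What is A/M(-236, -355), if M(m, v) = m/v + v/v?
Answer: 196357600/129262929 ≈ 1.5191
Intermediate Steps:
M(m, v) = 1 + m/v (M(m, v) = m/v + 1 = 1 + m/v)
A = 553120/218719 (A = -553120/(-256297 + 37578) = -553120/(-218719) = -553120*(-1/218719) = 553120/218719 ≈ 2.5289)
A/M(-236, -355) = 553120/(218719*(((-236 - 355)/(-355)))) = 553120/(218719*((-1/355*(-591)))) = 553120/(218719*(591/355)) = (553120/218719)*(355/591) = 196357600/129262929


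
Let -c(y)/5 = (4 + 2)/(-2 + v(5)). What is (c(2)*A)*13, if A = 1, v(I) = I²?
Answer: -390/23 ≈ -16.957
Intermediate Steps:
c(y) = -30/23 (c(y) = -5*(4 + 2)/(-2 + 5²) = -30/(-2 + 25) = -30/23)
(c(2)*A)*13 = -30/23*1*13 = -30/23*13 = -390/23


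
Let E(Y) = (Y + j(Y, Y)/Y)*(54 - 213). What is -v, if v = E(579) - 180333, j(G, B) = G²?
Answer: 364455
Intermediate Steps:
E(Y) = -318*Y (E(Y) = (Y + Y²/Y)*(54 - 213) = (Y + Y)*(-159) = (2*Y)*(-159) = -318*Y)
v = -364455 (v = -318*579 - 180333 = -184122 - 180333 = -364455)
-v = -1*(-364455) = 364455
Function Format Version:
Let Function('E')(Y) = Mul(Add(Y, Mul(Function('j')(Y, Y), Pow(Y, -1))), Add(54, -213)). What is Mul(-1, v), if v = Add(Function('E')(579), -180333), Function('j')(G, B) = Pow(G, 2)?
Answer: 364455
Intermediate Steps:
Function('E')(Y) = Mul(-318, Y) (Function('E')(Y) = Mul(Add(Y, Mul(Pow(Y, 2), Pow(Y, -1))), Add(54, -213)) = Mul(Add(Y, Y), -159) = Mul(Mul(2, Y), -159) = Mul(-318, Y))
v = -364455 (v = Add(Mul(-318, 579), -180333) = Add(-184122, -180333) = -364455)
Mul(-1, v) = Mul(-1, -364455) = 364455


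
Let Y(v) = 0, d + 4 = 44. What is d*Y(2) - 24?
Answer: -24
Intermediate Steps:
d = 40 (d = -4 + 44 = 40)
d*Y(2) - 24 = 40*0 - 24 = 0 - 24 = -24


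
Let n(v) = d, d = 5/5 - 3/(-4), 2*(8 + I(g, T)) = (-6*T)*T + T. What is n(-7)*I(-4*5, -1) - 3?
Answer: -185/8 ≈ -23.125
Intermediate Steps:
I(g, T) = -8 + T/2 - 3*T**2 (I(g, T) = -8 + ((-6*T)*T + T)/2 = -8 + (-6*T**2 + T)/2 = -8 + (T - 6*T**2)/2 = -8 + (T/2 - 3*T**2) = -8 + T/2 - 3*T**2)
d = 7/4 (d = 5*(1/5) - 3*(-1/4) = 1 + 3/4 = 7/4 ≈ 1.7500)
n(v) = 7/4
n(-7)*I(-4*5, -1) - 3 = 7*(-8 + (1/2)*(-1) - 3*(-1)**2)/4 - 3 = 7*(-8 - 1/2 - 3*1)/4 - 3 = 7*(-8 - 1/2 - 3)/4 - 3 = (7/4)*(-23/2) - 3 = -161/8 - 3 = -185/8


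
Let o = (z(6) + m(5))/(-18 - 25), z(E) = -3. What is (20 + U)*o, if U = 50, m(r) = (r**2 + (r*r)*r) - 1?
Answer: -10220/43 ≈ -237.67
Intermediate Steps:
m(r) = -1 + r**2 + r**3 (m(r) = (r**2 + r**2*r) - 1 = (r**2 + r**3) - 1 = -1 + r**2 + r**3)
o = -146/43 (o = (-3 + (-1 + 5**2 + 5**3))/(-18 - 25) = (-3 + (-1 + 25 + 125))/(-43) = (-3 + 149)*(-1/43) = 146*(-1/43) = -146/43 ≈ -3.3953)
(20 + U)*o = (20 + 50)*(-146/43) = 70*(-146/43) = -10220/43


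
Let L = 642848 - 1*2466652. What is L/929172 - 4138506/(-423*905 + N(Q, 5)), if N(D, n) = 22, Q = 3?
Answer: 786811123115/88920134349 ≈ 8.8485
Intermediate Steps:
L = -1823804 (L = 642848 - 2466652 = -1823804)
L/929172 - 4138506/(-423*905 + N(Q, 5)) = -1823804/929172 - 4138506/(-423*905 + 22) = -1823804*1/929172 - 4138506/(-382815 + 22) = -455951/232293 - 4138506/(-382793) = -455951/232293 - 4138506*(-1/382793) = -455951/232293 + 4138506/382793 = 786811123115/88920134349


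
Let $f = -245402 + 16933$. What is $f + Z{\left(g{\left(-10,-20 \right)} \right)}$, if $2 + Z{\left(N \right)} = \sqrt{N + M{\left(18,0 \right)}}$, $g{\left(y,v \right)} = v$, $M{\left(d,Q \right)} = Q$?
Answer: $-228471 + 2 i \sqrt{5} \approx -2.2847 \cdot 10^{5} + 4.4721 i$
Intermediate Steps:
$f = -228469$
$Z{\left(N \right)} = -2 + \sqrt{N}$ ($Z{\left(N \right)} = -2 + \sqrt{N + 0} = -2 + \sqrt{N}$)
$f + Z{\left(g{\left(-10,-20 \right)} \right)} = -228469 - \left(2 - \sqrt{-20}\right) = -228469 - \left(2 - 2 i \sqrt{5}\right) = -228471 + 2 i \sqrt{5}$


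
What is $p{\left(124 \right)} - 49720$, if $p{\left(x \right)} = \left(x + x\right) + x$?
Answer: $-49348$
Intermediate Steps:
$p{\left(x \right)} = 3 x$ ($p{\left(x \right)} = 2 x + x = 3 x$)
$p{\left(124 \right)} - 49720 = 3 \cdot 124 - 49720 = 372 - 49720 = -49348$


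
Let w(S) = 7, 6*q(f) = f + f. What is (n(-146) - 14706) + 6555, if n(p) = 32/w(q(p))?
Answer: -57025/7 ≈ -8146.4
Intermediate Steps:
q(f) = f/3 (q(f) = (f + f)/6 = (2*f)/6 = f/3)
n(p) = 32/7
(n(-146) - 14706) + 6555 = (32/7 - 14706) + 6555 = -102910/7 + 6555 = -57025/7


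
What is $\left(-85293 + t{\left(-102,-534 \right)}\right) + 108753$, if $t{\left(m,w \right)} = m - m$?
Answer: $23460$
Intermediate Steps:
$t{\left(m,w \right)} = 0$
$\left(-85293 + t{\left(-102,-534 \right)}\right) + 108753 = \left(-85293 + 0\right) + 108753 = -85293 + 108753 = 23460$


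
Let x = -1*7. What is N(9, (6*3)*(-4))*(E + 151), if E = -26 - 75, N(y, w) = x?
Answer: -350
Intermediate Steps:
x = -7
N(y, w) = -7
E = -101
N(9, (6*3)*(-4))*(E + 151) = -7*(-101 + 151) = -7*50 = -350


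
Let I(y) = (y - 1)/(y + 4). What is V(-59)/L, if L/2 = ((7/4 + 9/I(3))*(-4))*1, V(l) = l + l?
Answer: 59/133 ≈ 0.44361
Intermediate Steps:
V(l) = 2*l
I(y) = (-1 + y)/(4 + y)
L = -266 (L = 2*(((7/4 + 9/(((-1 + 3)/(4 + 3))))*(-4))*1) = 2*(((7*(¼) + 9/((2/7)))*(-4))*1) = 2*(((7/4 + 9/(((⅐)*2)))*(-4))*1) = 2*(((7/4 + 9/(2/7))*(-4))*1) = 2*(((7/4 + 9*(7/2))*(-4))*1) = 2*(((7/4 + 63/2)*(-4))*1) = 2*(((133/4)*(-4))*1) = 2*(-133*1) = 2*(-133) = -266)
V(-59)/L = (2*(-59))/(-266) = -118*(-1/266) = 59/133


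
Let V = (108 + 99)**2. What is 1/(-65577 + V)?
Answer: -1/22728 ≈ -4.3999e-5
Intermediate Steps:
V = 42849 (V = 207**2 = 42849)
1/(-65577 + V) = 1/(-65577 + 42849) = 1/(-22728) = -1/22728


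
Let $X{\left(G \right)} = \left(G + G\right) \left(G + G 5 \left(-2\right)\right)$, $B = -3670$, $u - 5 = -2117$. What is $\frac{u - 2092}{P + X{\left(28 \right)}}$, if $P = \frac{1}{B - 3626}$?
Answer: $\frac{30672384}{102961153} \approx 0.2979$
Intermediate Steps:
$u = -2112$ ($u = 5 - 2117 = -2112$)
$X{\left(G \right)} = - 18 G^{2}$ ($X{\left(G \right)} = 2 G \left(G + 5 G \left(-2\right)\right) = 2 G \left(G - 10 G\right) = 2 G \left(- 9 G\right) = - 18 G^{2}$)
$P = - \frac{1}{7296}$ ($P = \frac{1}{-3670 - 3626} = \frac{1}{-7296} = - \frac{1}{7296} \approx -0.00013706$)
$\frac{u - 2092}{P + X{\left(28 \right)}} = \frac{-2112 - 2092}{- \frac{1}{7296} - 18 \cdot 28^{2}} = - \frac{4204}{- \frac{1}{7296} - 14112} = - \frac{4204}{- \frac{102961153}{7296}} = \left(-4204\right) \left(- \frac{7296}{102961153}\right) = \frac{30672384}{102961153}$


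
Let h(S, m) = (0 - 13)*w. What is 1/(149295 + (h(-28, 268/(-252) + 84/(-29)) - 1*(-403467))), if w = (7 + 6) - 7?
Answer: 1/552684 ≈ 1.8094e-6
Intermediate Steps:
w = 6 (w = 13 - 7 = 6)
h(S, m) = -78 (h(S, m) = (0 - 13)*6 = -13*6 = -78)
1/(149295 + (h(-28, 268/(-252) + 84/(-29)) - 1*(-403467))) = 1/(149295 + (-78 - 1*(-403467))) = 1/(149295 + (-78 + 403467)) = 1/(149295 + 403389) = 1/552684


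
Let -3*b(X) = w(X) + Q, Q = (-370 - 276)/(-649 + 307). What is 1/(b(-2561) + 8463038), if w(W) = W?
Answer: 27/228525058 ≈ 1.1815e-7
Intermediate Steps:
Q = 17/9 (Q = -646/(-342) = -646*(-1/342) = 17/9 ≈ 1.8889)
b(X) = -17/27 - X/3 (b(X) = -(X + 17/9)/3 = -(17/9 + X)/3 = -17/27 - X/3)
1/(b(-2561) + 8463038) = 1/((-17/27 - ⅓*(-2561)) + 8463038) = 1/((-17/27 + 2561/3) + 8463038) = 1/(23032/27 + 8463038) = 1/(228525058/27) = 27/228525058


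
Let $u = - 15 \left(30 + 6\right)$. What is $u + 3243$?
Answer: $2703$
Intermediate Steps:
$u = -540$ ($u = \left(-15\right) 36 = -540$)
$u + 3243 = -540 + 3243 = 2703$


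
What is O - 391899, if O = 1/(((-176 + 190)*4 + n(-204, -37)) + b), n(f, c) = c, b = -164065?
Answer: -64289463355/164046 ≈ -3.9190e+5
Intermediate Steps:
O = -1/164046 (O = 1/(((-176 + 190)*4 - 37) - 164065) = 1/((14*4 - 37) - 164065) = 1/((56 - 37) - 164065) = 1/(19 - 164065) = 1/(-164046) = -1/164046 ≈ -6.0958e-6)
O - 391899 = -1/164046 - 391899 = -64289463355/164046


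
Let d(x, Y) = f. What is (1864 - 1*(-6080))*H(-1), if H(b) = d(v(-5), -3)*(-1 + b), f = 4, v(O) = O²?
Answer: -63552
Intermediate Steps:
d(x, Y) = 4
H(b) = -4 + 4*b (H(b) = 4*(-1 + b) = -4 + 4*b)
(1864 - 1*(-6080))*H(-1) = (1864 - 1*(-6080))*(-4 + 4*(-1)) = (1864 + 6080)*(-4 - 4) = 7944*(-8) = -63552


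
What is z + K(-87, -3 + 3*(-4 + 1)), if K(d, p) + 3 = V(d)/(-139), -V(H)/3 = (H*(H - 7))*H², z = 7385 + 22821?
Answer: 189896063/139 ≈ 1.3662e+6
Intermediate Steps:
z = 30206
V(H) = -3*H³*(-7 + H) (V(H) = -3*H*(H - 7)*H² = -3*H*(-7 + H)*H² = -3*H³*(-7 + H))
K(d, p) = -3 - 3*d³*(7 - d)/139 (K(d, p) = -3 + (3*d³*(7 - d))/(-139) = -3 + (3*d³*(7 - d))*(-1/139) = -3 - 3*d³*(7 - d)/139)
z + K(-87, -3 + 3*(-4 + 1)) = 30206 + (-3 + (3/139)*(-87)³*(-7 - 87)) = 30206 + (-3 + (3/139)*(-658503)*(-94)) = 30206 + (-3 + 185697846/139) = 30206 + 185697429/139 = 189896063/139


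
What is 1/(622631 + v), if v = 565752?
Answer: 1/1188383 ≈ 8.4148e-7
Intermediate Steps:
1/(622631 + v) = 1/(622631 + 565752) = 1/1188383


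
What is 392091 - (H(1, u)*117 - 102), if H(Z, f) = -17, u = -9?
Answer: 394182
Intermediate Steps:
392091 - (H(1, u)*117 - 102) = 392091 - (-17*117 - 102) = 392091 - (-1989 - 102) = 392091 - 1*(-2091) = 392091 + 2091 = 394182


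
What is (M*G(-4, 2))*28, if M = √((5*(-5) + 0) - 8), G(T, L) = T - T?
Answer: 0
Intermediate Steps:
G(T, L) = 0
M = I*√33 (M = √((-25 + 0) - 8) = √(-25 - 8) = √(-33) = I*√33 ≈ 5.7446*I)
(M*G(-4, 2))*28 = ((I*√33)*0)*28 = 0*28 = 0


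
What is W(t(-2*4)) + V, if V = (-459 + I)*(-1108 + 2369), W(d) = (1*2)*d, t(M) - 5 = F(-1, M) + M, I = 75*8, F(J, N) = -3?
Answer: 177789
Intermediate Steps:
I = 600
t(M) = 2 + M (t(M) = 5 + (-3 + M) = 2 + M)
W(d) = 2*d
V = 177801 (V = (-459 + 600)*(-1108 + 2369) = 141*1261 = 177801)
W(t(-2*4)) + V = 2*(2 - 2*4) + 177801 = 2*(2 - 8) + 177801 = 2*(-6) + 177801 = -12 + 177801 = 177789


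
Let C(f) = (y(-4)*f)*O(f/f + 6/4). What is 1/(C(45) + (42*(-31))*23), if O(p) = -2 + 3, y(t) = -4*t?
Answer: -1/29226 ≈ -3.4216e-5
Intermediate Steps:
O(p) = 1
C(f) = 16*f (C(f) = ((-4*(-4))*f)*1 = (16*f)*1 = 16*f)
1/(C(45) + (42*(-31))*23) = 1/(16*45 + (42*(-31))*23) = 1/(720 - 1302*23) = 1/(720 - 29946) = 1/(-29226) = -1/29226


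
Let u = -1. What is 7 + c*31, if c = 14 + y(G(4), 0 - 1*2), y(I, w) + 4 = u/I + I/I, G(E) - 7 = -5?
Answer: 665/2 ≈ 332.50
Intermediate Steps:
G(E) = 2 (G(E) = 7 - 5 = 2)
y(I, w) = -3 - 1/I (y(I, w) = -4 + (-1/I + I/I) = -4 + (-1/I + 1) = -4 + (1 - 1/I) = -3 - 1/I)
c = 21/2 (c = 14 + (-3 - 1/2) = 14 + (-3 - 1*½) = 14 + (-3 - ½) = 14 - 7/2 = 21/2 ≈ 10.500)
7 + c*31 = 7 + (21/2)*31 = 7 + 651/2 = 665/2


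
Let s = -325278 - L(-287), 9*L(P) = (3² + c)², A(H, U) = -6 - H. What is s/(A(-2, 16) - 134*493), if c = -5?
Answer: 133069/27027 ≈ 4.9236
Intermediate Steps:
L(P) = 16/9 (L(P) = (3² - 5)²/9 = (9 - 5)²/9 = (⅑)*4² = (⅑)*16 = 16/9)
s = -2927518/9 (s = -325278 - 1*16/9 = -325278 - 16/9 = -2927518/9 ≈ -3.2528e+5)
s/(A(-2, 16) - 134*493) = -2927518/(9*((-6 - 1*(-2)) - 134*493)) = -2927518/(9*((-6 + 2) - 66062)) = -2927518/(9*(-4 - 66062)) = -2927518/9/(-66066) = -2927518/9*(-1/66066) = 133069/27027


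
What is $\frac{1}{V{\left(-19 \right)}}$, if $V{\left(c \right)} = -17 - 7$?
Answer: $- \frac{1}{24} \approx -0.041667$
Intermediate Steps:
$V{\left(c \right)} = -24$
$\frac{1}{V{\left(-19 \right)}} = \frac{1}{-24} = - \frac{1}{24}$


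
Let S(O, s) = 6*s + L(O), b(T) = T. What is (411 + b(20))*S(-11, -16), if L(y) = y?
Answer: -46117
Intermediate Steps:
S(O, s) = O + 6*s (S(O, s) = 6*s + O = O + 6*s)
(411 + b(20))*S(-11, -16) = (411 + 20)*(-11 + 6*(-16)) = 431*(-11 - 96) = 431*(-107) = -46117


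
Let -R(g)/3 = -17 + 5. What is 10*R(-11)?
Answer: 360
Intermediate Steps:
R(g) = 36 (R(g) = -3*(-17 + 5) = -3*(-12) = 36)
10*R(-11) = 10*36 = 360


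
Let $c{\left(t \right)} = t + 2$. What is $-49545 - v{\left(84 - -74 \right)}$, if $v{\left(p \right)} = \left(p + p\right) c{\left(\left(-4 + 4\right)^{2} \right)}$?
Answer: $-50177$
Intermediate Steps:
$c{\left(t \right)} = 2 + t$
$v{\left(p \right)} = 4 p$ ($v{\left(p \right)} = \left(p + p\right) \left(2 + \left(-4 + 4\right)^{2}\right) = 2 p \left(2 + 0^{2}\right) = 2 p \left(2 + 0\right) = 2 p 2 = 4 p$)
$-49545 - v{\left(84 - -74 \right)} = -49545 - 4 \left(84 - -74\right) = -49545 - 4 \left(84 + 74\right) = -49545 - 4 \cdot 158 = -49545 - 632 = -50177$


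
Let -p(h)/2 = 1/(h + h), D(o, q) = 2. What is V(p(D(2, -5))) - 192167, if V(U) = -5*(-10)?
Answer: -192117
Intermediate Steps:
p(h) = -1/h (p(h) = -2/(h + h) = -2*1/(2*h) = -1/h)
V(U) = 50
V(p(D(2, -5))) - 192167 = 50 - 192167 = -192117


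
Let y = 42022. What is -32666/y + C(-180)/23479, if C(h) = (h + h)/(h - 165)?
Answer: -8819593397/11346297187 ≈ -0.77731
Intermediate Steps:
C(h) = 2*h/(-165 + h) (C(h) = (2*h)/(-165 + h) = 2*h/(-165 + h))
-32666/y + C(-180)/23479 = -32666/42022 + (2*(-180)/(-165 - 180))/23479 = -32666*1/42022 + (2*(-180)/(-345))*(1/23479) = -16333/21011 + (2*(-180)*(-1/345))*(1/23479) = -16333/21011 + (24/23)*(1/23479) = -16333/21011 + 24/540017 = -8819593397/11346297187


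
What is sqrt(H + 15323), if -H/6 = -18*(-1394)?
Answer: I*sqrt(135229) ≈ 367.73*I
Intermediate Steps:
H = -150552 (H = -(-108)*(-1394) = -6*25092 = -150552)
sqrt(H + 15323) = sqrt(-150552 + 15323) = sqrt(-135229) = I*sqrt(135229)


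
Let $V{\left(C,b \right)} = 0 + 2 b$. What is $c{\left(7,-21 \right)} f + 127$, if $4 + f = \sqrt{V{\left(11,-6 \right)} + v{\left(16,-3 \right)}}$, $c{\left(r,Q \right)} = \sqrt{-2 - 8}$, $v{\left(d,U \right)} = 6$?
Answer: $127 + i \sqrt{10} \left(-4 + i \sqrt{6}\right) \approx 119.25 - 12.649 i$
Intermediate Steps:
$c{\left(r,Q \right)} = i \sqrt{10}$ ($c{\left(r,Q \right)} = \sqrt{-10} = i \sqrt{10}$)
$V{\left(C,b \right)} = 2 b$
$f = -4 + i \sqrt{6}$ ($f = -4 + \sqrt{2 \left(-6\right) + 6} = -4 + \sqrt{-12 + 6} = -4 + \sqrt{-6} = -4 + i \sqrt{6} \approx -4.0 + 2.4495 i$)
$c{\left(7,-21 \right)} f + 127 = i \sqrt{10} \left(-4 + i \sqrt{6}\right) + 127 = 127 + i \sqrt{10} \left(-4 + i \sqrt{6}\right)$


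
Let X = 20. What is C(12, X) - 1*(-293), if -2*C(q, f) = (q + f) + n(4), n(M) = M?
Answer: 275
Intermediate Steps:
C(q, f) = -2 - f/2 - q/2 (C(q, f) = -((q + f) + 4)/2 = -((f + q) + 4)/2 = -(4 + f + q)/2 = -2 - f/2 - q/2)
C(12, X) - 1*(-293) = (-2 - ½*20 - ½*12) - 1*(-293) = (-2 - 10 - 6) + 293 = -18 + 293 = 275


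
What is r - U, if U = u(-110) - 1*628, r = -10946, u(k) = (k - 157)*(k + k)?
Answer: -69058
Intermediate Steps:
u(k) = 2*k*(-157 + k) (u(k) = (-157 + k)*(2*k) = 2*k*(-157 + k))
U = 58112 (U = 2*(-110)*(-157 - 110) - 1*628 = 2*(-110)*(-267) - 628 = 58740 - 628 = 58112)
r - U = -10946 - 1*58112 = -10946 - 58112 = -69058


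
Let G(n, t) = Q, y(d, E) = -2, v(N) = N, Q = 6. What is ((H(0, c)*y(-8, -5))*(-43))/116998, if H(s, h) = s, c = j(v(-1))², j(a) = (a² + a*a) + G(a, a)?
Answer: 0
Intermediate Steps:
G(n, t) = 6
j(a) = 6 + 2*a² (j(a) = (a² + a*a) + 6 = (a² + a²) + 6 = 2*a² + 6 = 6 + 2*a²)
c = 64 (c = (6 + 2*(-1)²)² = (6 + 2*1)² = (6 + 2)² = 8² = 64)
((H(0, c)*y(-8, -5))*(-43))/116998 = ((0*(-2))*(-43))/116998 = (0*(-43))*(1/116998) = 0*(1/116998) = 0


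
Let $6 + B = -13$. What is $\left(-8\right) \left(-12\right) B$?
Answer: $-1824$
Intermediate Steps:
$B = -19$ ($B = -6 - 13 = -19$)
$\left(-8\right) \left(-12\right) B = \left(-8\right) \left(-12\right) \left(-19\right) = 96 \left(-19\right) = -1824$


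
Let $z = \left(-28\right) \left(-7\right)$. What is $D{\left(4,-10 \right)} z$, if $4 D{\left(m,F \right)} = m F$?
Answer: $-1960$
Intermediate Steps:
$D{\left(m,F \right)} = \frac{F m}{4}$ ($D{\left(m,F \right)} = \frac{m F}{4} = \frac{F m}{4}$)
$z = 196$
$D{\left(4,-10 \right)} z = \frac{1}{4} \left(-10\right) 4 \cdot 196 = \left(-10\right) 196 = -1960$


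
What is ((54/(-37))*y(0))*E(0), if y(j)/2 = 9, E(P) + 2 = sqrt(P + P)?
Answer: 1944/37 ≈ 52.541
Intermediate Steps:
E(P) = -2 + sqrt(2)*sqrt(P) (E(P) = -2 + sqrt(P + P) = -2 + sqrt(2*P) = -2 + sqrt(2)*sqrt(P))
y(j) = 18 (y(j) = 2*9 = 18)
((54/(-37))*y(0))*E(0) = ((54/(-37))*18)*(-2 + sqrt(2)*sqrt(0)) = ((54*(-1/37))*18)*(-2 + sqrt(2)*0) = (-54/37*18)*(-2 + 0) = -972/37*(-2) = 1944/37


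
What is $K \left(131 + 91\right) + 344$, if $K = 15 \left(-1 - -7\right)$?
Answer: $20324$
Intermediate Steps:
$K = 90$ ($K = 15 \left(-1 + 7\right) = 15 \cdot 6 = 90$)
$K \left(131 + 91\right) + 344 = 90 \left(131 + 91\right) + 344 = 90 \cdot 222 + 344 = 19980 + 344 = 20324$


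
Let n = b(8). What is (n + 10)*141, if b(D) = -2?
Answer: 1128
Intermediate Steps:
n = -2
(n + 10)*141 = (-2 + 10)*141 = 8*141 = 1128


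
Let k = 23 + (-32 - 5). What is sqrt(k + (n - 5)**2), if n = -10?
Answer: sqrt(211) ≈ 14.526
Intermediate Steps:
k = -14 (k = 23 - 37 = -14)
sqrt(k + (n - 5)**2) = sqrt(-14 + (-10 - 5)**2) = sqrt(-14 + (-15)**2) = sqrt(-14 + 225) = sqrt(211)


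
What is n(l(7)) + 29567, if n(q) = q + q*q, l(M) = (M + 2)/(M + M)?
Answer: 5795339/196 ≈ 29568.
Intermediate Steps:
l(M) = (2 + M)/(2*M) (l(M) = (2 + M)/((2*M)) = (2 + M)*(1/(2*M)) = (2 + M)/(2*M))
n(q) = q + q**2
n(l(7)) + 29567 = ((1/2)*(2 + 7)/7)*(1 + (1/2)*(2 + 7)/7) + 29567 = ((1/2)*(1/7)*9)*(1 + (1/2)*(1/7)*9) + 29567 = 9*(1 + 9/14)/14 + 29567 = (9/14)*(23/14) + 29567 = 207/196 + 29567 = 5795339/196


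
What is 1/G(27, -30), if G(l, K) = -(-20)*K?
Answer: -1/600 ≈ -0.0016667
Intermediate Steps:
G(l, K) = 20*K
1/G(27, -30) = 1/(20*(-30)) = 1/(-600) = -1/600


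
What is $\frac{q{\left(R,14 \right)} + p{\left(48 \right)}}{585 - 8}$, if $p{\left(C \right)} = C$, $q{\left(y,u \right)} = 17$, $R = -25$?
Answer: $\frac{65}{577} \approx 0.11265$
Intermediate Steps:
$\frac{q{\left(R,14 \right)} + p{\left(48 \right)}}{585 - 8} = \frac{17 + 48}{585 - 8} = \frac{65}{577}$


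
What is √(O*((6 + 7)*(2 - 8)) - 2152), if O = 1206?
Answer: 2*I*√24055 ≈ 310.19*I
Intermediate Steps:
√(O*((6 + 7)*(2 - 8)) - 2152) = √(1206*((6 + 7)*(2 - 8)) - 2152) = √(1206*(13*(-6)) - 2152) = √(1206*(-78) - 2152) = √(-94068 - 2152) = √(-96220) = 2*I*√24055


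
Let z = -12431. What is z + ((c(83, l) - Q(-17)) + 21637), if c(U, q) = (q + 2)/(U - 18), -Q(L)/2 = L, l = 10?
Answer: 596192/65 ≈ 9172.2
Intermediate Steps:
Q(L) = -2*L
c(U, q) = (2 + q)/(-18 + U)
z + ((c(83, l) - Q(-17)) + 21637) = -12431 + (((2 + 10)/(-18 + 83) - (-2)*(-17)) + 21637) = -12431 + ((12/65 - 1*34) + 21637) = -12431 + (((1/65)*12 - 34) + 21637) = -12431 + ((12/65 - 34) + 21637) = -12431 + (-2198/65 + 21637) = -12431 + 1404207/65 = 596192/65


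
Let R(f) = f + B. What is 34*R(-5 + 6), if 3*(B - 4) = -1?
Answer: 476/3 ≈ 158.67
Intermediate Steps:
B = 11/3 (B = 4 + (1/3)*(-1) = 4 - 1/3 = 11/3 ≈ 3.6667)
R(f) = 11/3 + f (R(f) = f + 11/3 = 11/3 + f)
34*R(-5 + 6) = 34*(11/3 + (-5 + 6)) = 34*(11/3 + 1) = 34*(14/3) = 476/3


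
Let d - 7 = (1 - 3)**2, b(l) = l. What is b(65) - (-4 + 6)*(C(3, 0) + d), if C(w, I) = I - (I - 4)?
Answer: 35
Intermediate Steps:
C(w, I) = 4 (C(w, I) = I - (-4 + I) = I + (4 - I) = 4)
d = 11 (d = 7 + (1 - 3)**2 = 7 + (-2)**2 = 7 + 4 = 11)
b(65) - (-4 + 6)*(C(3, 0) + d) = 65 - (-4 + 6)*(4 + 11) = 65 - 2*15 = 65 - 1*30 = 65 - 30 = 35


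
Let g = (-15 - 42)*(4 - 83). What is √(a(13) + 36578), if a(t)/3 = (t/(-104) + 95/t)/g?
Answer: √222837400795334/78052 ≈ 191.25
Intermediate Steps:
g = 4503 (g = -57*(-79) = 4503)
a(t) = -t/156104 + 5/(79*t) (a(t) = 3*((t/(-104) + 95/t)/4503) = 3*((t*(-1/104) + 95/t)*(1/4503)) = 3*((-t/104 + 95/t)*(1/4503)) = 3*((95/t - t/104)*(1/4503)) = 3*(-t/468312 + 5/(237*t)) = -t/156104 + 5/(79*t))
√(a(13) + 36578) = √((1/156104)*(9880 - 1*13²)/13 + 36578) = √((1/156104)*(1/13)*(9880 - 1*169) + 36578) = √((1/156104)*(1/13)*(9880 - 169) + 36578) = √((1/156104)*(1/13)*9711 + 36578) = √(747/156104 + 36578) = √(5709972859/156104) = √222837400795334/78052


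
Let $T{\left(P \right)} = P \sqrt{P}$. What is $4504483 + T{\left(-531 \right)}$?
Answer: $4504483 - 1593 i \sqrt{59} \approx 4.5045 \cdot 10^{6} - 12236.0 i$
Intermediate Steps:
$T{\left(P \right)} = P^{\frac{3}{2}}$
$4504483 + T{\left(-531 \right)} = 4504483 + \left(-531\right)^{\frac{3}{2}} = 4504483 - 1593 i \sqrt{59}$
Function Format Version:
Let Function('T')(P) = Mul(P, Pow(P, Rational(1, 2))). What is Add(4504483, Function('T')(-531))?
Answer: Add(4504483, Mul(-1593, I, Pow(59, Rational(1, 2)))) ≈ Add(4.5045e+6, Mul(-12236., I))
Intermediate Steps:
Function('T')(P) = Pow(P, Rational(3, 2))
Add(4504483, Function('T')(-531)) = Add(4504483, Pow(-531, Rational(3, 2))) = Add(4504483, Mul(-1593, I, Pow(59, Rational(1, 2))))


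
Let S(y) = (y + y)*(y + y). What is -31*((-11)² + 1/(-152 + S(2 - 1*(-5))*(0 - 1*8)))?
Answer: -6451689/1720 ≈ -3751.0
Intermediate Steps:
S(y) = 4*y² (S(y) = (2*y)*(2*y) = 4*y²)
-31*((-11)² + 1/(-152 + S(2 - 1*(-5))*(0 - 1*8))) = -31*((-11)² + 1/(-152 + (4*(2 - 1*(-5))²)*(0 - 1*8))) = -31*(121 + 1/(-152 + (4*(2 + 5)²)*(0 - 8))) = -31*(121 + 1/(-152 + (4*7²)*(-8))) = -31*(121 + 1/(-152 + (4*49)*(-8))) = -31*(121 + 1/(-152 + 196*(-8))) = -31*(121 + 1/(-152 - 1568)) = -31*(121 + 1/(-1720)) = -31*(121 - 1/1720) = -31*208119/1720 = -6451689/1720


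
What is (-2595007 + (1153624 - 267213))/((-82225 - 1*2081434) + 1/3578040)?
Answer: 197207252640/249730917689 ≈ 0.78968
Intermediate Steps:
(-2595007 + (1153624 - 267213))/((-82225 - 1*2081434) + 1/3578040) = (-2595007 + 886411)/((-82225 - 2081434) + 1/3578040) = -1708596/(-2163659 + 1/3578040) = -1708596/(-7741658448359/3578040) = -1708596*(-3578040/7741658448359) = 197207252640/249730917689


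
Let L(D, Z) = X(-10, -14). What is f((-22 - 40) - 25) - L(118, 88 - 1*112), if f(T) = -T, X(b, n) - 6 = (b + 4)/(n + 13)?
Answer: 75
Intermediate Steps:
X(b, n) = 6 + (4 + b)/(13 + n) (X(b, n) = 6 + (b + 4)/(n + 13) = 6 + (4 + b)/(13 + n))
L(D, Z) = 12 (L(D, Z) = (82 - 10 + 6*(-14))/(13 - 14) = (82 - 10 - 84)/(-1) = -1*(-12) = 12)
f((-22 - 40) - 25) - L(118, 88 - 1*112) = -((-22 - 40) - 25) - 1*12 = -(-62 - 25) - 12 = -1*(-87) - 12 = 87 - 12 = 75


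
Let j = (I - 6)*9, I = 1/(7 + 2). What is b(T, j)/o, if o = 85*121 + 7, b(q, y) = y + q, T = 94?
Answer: 41/10292 ≈ 0.0039837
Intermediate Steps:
I = ⅑ (I = 1/9 = ⅑ ≈ 0.11111)
j = -53 (j = (⅑ - 6)*9 = -53/9*9 = -53)
b(q, y) = q + y
o = 10292 (o = 10285 + 7 = 10292)
b(T, j)/o = (94 - 53)/10292 = 41*(1/10292) = 41/10292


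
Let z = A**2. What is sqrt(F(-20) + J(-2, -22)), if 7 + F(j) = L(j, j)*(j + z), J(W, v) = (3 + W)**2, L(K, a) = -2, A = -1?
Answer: 4*sqrt(2) ≈ 5.6569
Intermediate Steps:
z = 1 (z = (-1)**2 = 1)
F(j) = -9 - 2*j (F(j) = -7 - 2*(j + 1) = -7 - 2*(1 + j) = -7 + (-2 - 2*j) = -9 - 2*j)
sqrt(F(-20) + J(-2, -22)) = sqrt((-9 - 2*(-20)) + (3 - 2)**2) = sqrt((-9 + 40) + 1**2) = sqrt(31 + 1) = sqrt(32) = 4*sqrt(2)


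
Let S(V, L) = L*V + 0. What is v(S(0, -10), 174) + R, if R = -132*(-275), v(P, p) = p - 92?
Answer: 36382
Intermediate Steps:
S(V, L) = L*V
v(P, p) = -92 + p
R = 36300
v(S(0, -10), 174) + R = (-92 + 174) + 36300 = 82 + 36300 = 36382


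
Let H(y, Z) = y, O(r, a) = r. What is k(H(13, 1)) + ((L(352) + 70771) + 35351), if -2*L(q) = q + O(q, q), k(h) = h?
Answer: 105783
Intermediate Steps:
L(q) = -q (L(q) = -(q + q)/2 = -q)
k(H(13, 1)) + ((L(352) + 70771) + 35351) = 13 + ((-1*352 + 70771) + 35351) = 13 + ((-352 + 70771) + 35351) = 13 + (70419 + 35351) = 13 + 105770 = 105783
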